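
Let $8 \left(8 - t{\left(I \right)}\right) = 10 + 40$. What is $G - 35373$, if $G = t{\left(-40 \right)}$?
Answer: $- \frac{141485}{4} \approx -35371.0$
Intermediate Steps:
$t{\left(I \right)} = \frac{7}{4}$ ($t{\left(I \right)} = 8 - \frac{10 + 40}{8} = 8 - \frac{25}{4} = \frac{7}{4}$)
$G = \frac{7}{4} \approx 1.75$
$G - 35373 = \frac{7}{4} - 35373 = - \frac{141485}{4}$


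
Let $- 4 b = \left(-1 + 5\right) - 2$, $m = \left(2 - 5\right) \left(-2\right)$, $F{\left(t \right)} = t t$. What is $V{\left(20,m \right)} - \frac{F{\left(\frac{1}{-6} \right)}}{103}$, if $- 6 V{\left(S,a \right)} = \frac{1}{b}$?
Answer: $\frac{1235}{3708} \approx 0.33306$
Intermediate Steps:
$F{\left(t \right)} = t^{2}$
$m = 6$ ($m = \left(-3\right) \left(-2\right) = 6$)
$b = - \frac{1}{2}$ ($b = - \frac{\left(-1 + 5\right) - 2}{4} = - \frac{4 - 2}{4} = \left(- \frac{1}{4}\right) 2 = - \frac{1}{2} \approx -0.5$)
$V{\left(S,a \right)} = \frac{1}{3}$ ($V{\left(S,a \right)} = - \frac{1}{6 \left(- \frac{1}{2}\right)} = \left(- \frac{1}{6}\right) \left(-2\right) = \frac{1}{3}$)
$V{\left(20,m \right)} - \frac{F{\left(\frac{1}{-6} \right)}}{103} = \frac{1}{3} - \frac{\left(\frac{1}{-6}\right)^{2}}{103} = \frac{1}{3} - \left(- \frac{1}{6}\right)^{2} \cdot \frac{1}{103} = \frac{1}{3} - \frac{1}{36} \cdot \frac{1}{103} = \frac{1}{3} - \frac{1}{3708} = \frac{1235}{3708}$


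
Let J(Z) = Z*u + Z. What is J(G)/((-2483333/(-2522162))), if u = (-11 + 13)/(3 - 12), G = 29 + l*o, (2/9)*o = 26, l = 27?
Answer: 56284567192/22349997 ≈ 2518.3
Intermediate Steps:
o = 117 (o = (9/2)*26 = 117)
G = 3188 (G = 29 + 27*117 = 29 + 3159 = 3188)
u = -2/9 (u = 2/(-9) = 2*(-⅑) = -2/9 ≈ -0.22222)
J(Z) = 7*Z/9 (J(Z) = Z*(-2/9) + Z = -2*Z/9 + Z = 7*Z/9)
J(G)/((-2483333/(-2522162))) = ((7/9)*3188)/((-2483333/(-2522162))) = 22316/(9*((-2483333*(-1/2522162)))) = 22316/(9*(2483333/2522162)) = (22316/9)*(2522162/2483333) = 56284567192/22349997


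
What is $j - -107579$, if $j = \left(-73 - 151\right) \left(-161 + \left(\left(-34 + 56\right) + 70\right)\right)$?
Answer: $123035$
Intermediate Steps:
$j = 15456$ ($j = \left(-73 - 151\right) \left(-161 + \left(22 + 70\right)\right) = - 224 \left(-161 + 92\right) = \left(-224\right) \left(-69\right) = 15456$)
$j - -107579 = 15456 - -107579 = 15456 + 107579 = 123035$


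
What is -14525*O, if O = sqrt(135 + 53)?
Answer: -29050*sqrt(47) ≈ -1.9916e+5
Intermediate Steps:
O = 2*sqrt(47) (O = sqrt(188) = 2*sqrt(47) ≈ 13.711)
-14525*O = -29050*sqrt(47)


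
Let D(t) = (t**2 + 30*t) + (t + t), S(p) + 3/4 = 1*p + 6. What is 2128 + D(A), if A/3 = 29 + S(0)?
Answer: 255577/16 ≈ 15974.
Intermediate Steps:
S(p) = 21/4 + p (S(p) = -3/4 + (1*p + 6) = -3/4 + (p + 6) = -3/4 + (6 + p) = 21/4 + p)
A = 411/4 (A = 3*(29 + (21/4 + 0)) = 3*(29 + 21/4) = 3*(137/4) = 411/4 ≈ 102.75)
D(t) = t**2 + 32*t (D(t) = (t**2 + 30*t) + 2*t = t**2 + 32*t)
2128 + D(A) = 2128 + 411*(32 + 411/4)/4 = 2128 + (411/4)*(539/4) = 2128 + 221529/16 = 255577/16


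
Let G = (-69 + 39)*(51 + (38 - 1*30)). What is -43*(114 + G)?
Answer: 71208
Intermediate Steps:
G = -1770 (G = -30*(51 + (38 - 30)) = -30*(51 + 8) = -30*59 = -1770)
-43*(114 + G) = -43*(114 - 1770) = -43*(-1656) = 71208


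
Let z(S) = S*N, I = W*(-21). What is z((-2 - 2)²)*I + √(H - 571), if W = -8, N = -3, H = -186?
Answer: -8064 + I*√757 ≈ -8064.0 + 27.514*I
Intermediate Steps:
I = 168 (I = -8*(-21) = 168)
z(S) = -3*S (z(S) = S*(-3) = -3*S)
z((-2 - 2)²)*I + √(H - 571) = -3*(-2 - 2)²*168 + √(-186 - 571) = -3*(-4)²*168 + √(-757) = -3*16*168 + I*√757 = -48*168 + I*√757 = -8064 + I*√757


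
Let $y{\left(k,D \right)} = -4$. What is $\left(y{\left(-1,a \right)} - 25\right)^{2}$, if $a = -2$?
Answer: $841$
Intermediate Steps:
$\left(y{\left(-1,a \right)} - 25\right)^{2} = \left(-4 - 25\right)^{2} = \left(-29\right)^{2} = 841$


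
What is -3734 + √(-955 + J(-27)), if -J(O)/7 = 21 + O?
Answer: -3734 + I*√913 ≈ -3734.0 + 30.216*I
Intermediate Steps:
J(O) = -147 - 7*O (J(O) = -7*(21 + O) = -147 - 7*O)
-3734 + √(-955 + J(-27)) = -3734 + √(-955 + (-147 - 7*(-27))) = -3734 + √(-955 + (-147 + 189)) = -3734 + √(-955 + 42) = -3734 + √(-913) = -3734 + I*√913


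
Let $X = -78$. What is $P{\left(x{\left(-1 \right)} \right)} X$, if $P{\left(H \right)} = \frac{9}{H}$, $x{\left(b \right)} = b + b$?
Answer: $351$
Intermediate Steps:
$x{\left(b \right)} = 2 b$
$P{\left(x{\left(-1 \right)} \right)} X = \frac{9}{2 \left(-1\right)} \left(-78\right) = \frac{9}{-2} \left(-78\right) = 9 \left(- \frac{1}{2}\right) \left(-78\right) = \left(- \frac{9}{2}\right) \left(-78\right) = 351$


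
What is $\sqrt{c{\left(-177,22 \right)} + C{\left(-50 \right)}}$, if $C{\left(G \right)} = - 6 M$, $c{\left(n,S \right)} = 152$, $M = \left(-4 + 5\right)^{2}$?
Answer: $\sqrt{146} \approx 12.083$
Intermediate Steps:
$M = 1$ ($M = 1^{2} = 1$)
$C{\left(G \right)} = -6$ ($C{\left(G \right)} = \left(-6\right) 1 = -6$)
$\sqrt{c{\left(-177,22 \right)} + C{\left(-50 \right)}} = \sqrt{152 - 6} = \sqrt{146}$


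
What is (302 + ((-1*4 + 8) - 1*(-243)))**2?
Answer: 301401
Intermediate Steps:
(302 + ((-1*4 + 8) - 1*(-243)))**2 = (302 + ((-4 + 8) + 243))**2 = (302 + (4 + 243))**2 = (302 + 247)**2 = 549**2 = 301401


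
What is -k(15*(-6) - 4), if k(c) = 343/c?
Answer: 343/94 ≈ 3.6489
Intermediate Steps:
-k(15*(-6) - 4) = -343/(15*(-6) - 4) = -343/(-90 - 4) = -343/(-94) = -343*(-1)/94 = -1*(-343/94) = 343/94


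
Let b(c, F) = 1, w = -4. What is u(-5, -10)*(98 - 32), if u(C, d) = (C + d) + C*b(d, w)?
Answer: -1320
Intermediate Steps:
u(C, d) = d + 2*C (u(C, d) = (C + d) + C*1 = (C + d) + C = d + 2*C)
u(-5, -10)*(98 - 32) = (-10 + 2*(-5))*(98 - 32) = (-10 - 10)*66 = -20*66 = -1320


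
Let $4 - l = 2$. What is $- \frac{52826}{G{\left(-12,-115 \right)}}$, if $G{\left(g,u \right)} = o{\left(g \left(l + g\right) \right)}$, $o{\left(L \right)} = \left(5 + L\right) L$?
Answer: $- \frac{26413}{7500} \approx -3.5217$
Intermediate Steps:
$l = 2$ ($l = 4 - 2 = 2$)
$o{\left(L \right)} = L \left(5 + L\right)$
$G{\left(g,u \right)} = g \left(2 + g\right) \left(5 + g \left(2 + g\right)\right)$
$- \frac{52826}{G{\left(-12,-115 \right)}} = - \frac{52826}{\left(-12\right) \left(2 - 12\right) \left(5 - 12 \left(2 - 12\right)\right)} = - \frac{52826}{\left(-12\right) \left(-10\right) \left(5 - -120\right)} = - \frac{52826}{\left(-12\right) \left(-10\right) \left(5 + 120\right)} = - \frac{52826}{\left(-12\right) \left(-10\right) 125} = - \frac{52826}{15000} = \left(-52826\right) \frac{1}{15000} = - \frac{26413}{7500}$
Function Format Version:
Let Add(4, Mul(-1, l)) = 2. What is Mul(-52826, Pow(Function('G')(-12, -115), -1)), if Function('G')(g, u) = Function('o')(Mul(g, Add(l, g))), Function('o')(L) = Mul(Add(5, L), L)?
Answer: Rational(-26413, 7500) ≈ -3.5217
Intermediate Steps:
l = 2 (l = Add(4, Mul(-1, 2)) = Add(4, -2) = 2)
Function('o')(L) = Mul(L, Add(5, L))
Function('G')(g, u) = Mul(g, Add(2, g), Add(5, Mul(g, Add(2, g)))) (Function('G')(g, u) = Mul(Mul(g, Add(2, g)), Add(5, Mul(g, Add(2, g)))) = Mul(g, Add(2, g), Add(5, Mul(g, Add(2, g)))))
Mul(-52826, Pow(Function('G')(-12, -115), -1)) = Mul(-52826, Pow(Mul(-12, Add(2, -12), Add(5, Mul(-12, Add(2, -12)))), -1)) = Mul(-52826, Pow(Mul(-12, -10, Add(5, Mul(-12, -10))), -1)) = Mul(-52826, Pow(Mul(-12, -10, Add(5, 120)), -1)) = Mul(-52826, Pow(Mul(-12, -10, 125), -1)) = Mul(-52826, Pow(15000, -1)) = Mul(-52826, Rational(1, 15000)) = Rational(-26413, 7500)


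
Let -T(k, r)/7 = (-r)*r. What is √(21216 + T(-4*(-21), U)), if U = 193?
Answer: √281959 ≈ 531.00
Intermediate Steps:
T(k, r) = 7*r² (T(k, r) = -7*(-r)*r = -(-7)*r² = 7*r²)
√(21216 + T(-4*(-21), U)) = √(21216 + 7*193²) = √(21216 + 7*37249) = √(21216 + 260743) = √281959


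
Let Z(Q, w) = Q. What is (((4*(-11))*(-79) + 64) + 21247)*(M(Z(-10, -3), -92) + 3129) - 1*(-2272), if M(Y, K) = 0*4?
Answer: 77560795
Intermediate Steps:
M(Y, K) = 0
(((4*(-11))*(-79) + 64) + 21247)*(M(Z(-10, -3), -92) + 3129) - 1*(-2272) = (((4*(-11))*(-79) + 64) + 21247)*(0 + 3129) - 1*(-2272) = ((-44*(-79) + 64) + 21247)*3129 + 2272 = ((3476 + 64) + 21247)*3129 + 2272 = (3540 + 21247)*3129 + 2272 = 24787*3129 + 2272 = 77558523 + 2272 = 77560795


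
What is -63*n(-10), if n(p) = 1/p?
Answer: 63/10 ≈ 6.3000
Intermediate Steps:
n(p) = 1/p
-63*n(-10) = -63/(-10) = -63*(-⅒) = 63/10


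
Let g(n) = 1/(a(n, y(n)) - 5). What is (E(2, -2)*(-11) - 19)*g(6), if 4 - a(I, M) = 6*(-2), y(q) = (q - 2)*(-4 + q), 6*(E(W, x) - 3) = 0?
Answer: -52/11 ≈ -4.7273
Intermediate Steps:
E(W, x) = 3 (E(W, x) = 3 + (1/6)*0 = 3 + 0 = 3)
y(q) = (-4 + q)*(-2 + q) (y(q) = (-2 + q)*(-4 + q) = (-4 + q)*(-2 + q))
a(I, M) = 16 (a(I, M) = 4 - 6*(-2) = 4 - 1*(-12) = 4 + 12 = 16)
g(n) = 1/11 (g(n) = 1/(16 - 5) = 1/11)
(E(2, -2)*(-11) - 19)*g(6) = (3*(-11) - 19)*(1/11) = (-33 - 19)*(1/11) = -52*1/11 = -52/11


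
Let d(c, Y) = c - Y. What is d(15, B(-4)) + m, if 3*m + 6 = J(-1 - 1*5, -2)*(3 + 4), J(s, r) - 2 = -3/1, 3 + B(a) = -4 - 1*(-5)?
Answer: 38/3 ≈ 12.667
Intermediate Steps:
B(a) = -2 (B(a) = -3 + (-4 - 1*(-5)) = -3 + (-4 + 5) = -3 + 1 = -2)
J(s, r) = -1 (J(s, r) = 2 - 3/1 = 2 - 3*1 = 2 - 3 = -1)
m = -13/3 (m = -2 + (-(3 + 4))/3 = -2 + (-1*7)/3 = -2 + (⅓)*(-7) = -2 - 7/3 = -13/3 ≈ -4.3333)
d(15, B(-4)) + m = (15 - 1*(-2)) - 13/3 = (15 + 2) - 13/3 = 17 - 13/3 = 38/3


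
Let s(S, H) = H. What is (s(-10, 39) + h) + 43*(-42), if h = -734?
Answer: -2501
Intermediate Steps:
(s(-10, 39) + h) + 43*(-42) = (39 - 734) + 43*(-42) = -695 - 1806 = -2501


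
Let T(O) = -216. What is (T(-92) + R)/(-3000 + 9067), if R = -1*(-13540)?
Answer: 13324/6067 ≈ 2.1961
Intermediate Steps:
R = 13540
(T(-92) + R)/(-3000 + 9067) = (-216 + 13540)/(-3000 + 9067) = 13324/6067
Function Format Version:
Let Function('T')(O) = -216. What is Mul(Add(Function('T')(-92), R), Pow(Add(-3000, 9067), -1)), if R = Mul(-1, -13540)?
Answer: Rational(13324, 6067) ≈ 2.1961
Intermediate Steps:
R = 13540
Mul(Add(Function('T')(-92), R), Pow(Add(-3000, 9067), -1)) = Mul(Add(-216, 13540), Pow(Add(-3000, 9067), -1)) = Mul(13324, Pow(6067, -1)) = Mul(13324, Rational(1, 6067)) = Rational(13324, 6067)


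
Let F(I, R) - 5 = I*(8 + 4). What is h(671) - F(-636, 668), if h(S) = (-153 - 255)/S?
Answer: 5117309/671 ≈ 7626.4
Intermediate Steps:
F(I, R) = 5 + 12*I (F(I, R) = 5 + I*(8 + 4) = 5 + I*12 = 5 + 12*I)
h(S) = -408/S
h(671) - F(-636, 668) = -408/671 - (5 + 12*(-636)) = -408*1/671 - (5 - 7632) = -408/671 - 1*(-7627) = -408/671 + 7627 = 5117309/671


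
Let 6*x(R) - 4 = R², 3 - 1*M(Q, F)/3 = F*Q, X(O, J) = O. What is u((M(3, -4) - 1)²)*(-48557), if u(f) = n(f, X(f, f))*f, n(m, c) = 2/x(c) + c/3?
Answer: -170535081484757968/2811075 ≈ -6.0665e+10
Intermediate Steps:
M(Q, F) = 9 - 3*F*Q
x(R) = ⅔ + R²/6
n(m, c) = 2/(⅔ + c²/6) + c/3
u(f) = f*(36 + f*(4 + f²))/(3*(4 + f²)) (u(f) = ((36 + f*(4 + f²))/(3*(4 + f²)))*f = f*(36 + f*(4 + f²))/(3*(4 + f²)))
u((M(3, -4) - 1)²)*(-48557) = (((9 - 3*(-4)*3) - 1)²*(36 + ((9 - 3*(-4)*3) - 1)²*(4 + (((9 - 3*(-4)*3) - 1)²)²))/(3*(4 + (((9 - 3*(-4)*3) - 1)²)²)))*(-48557) = (((9 + 36) - 1)²*(36 + ((9 + 36) - 1)²*(4 + (((9 + 36) - 1)²)²))/(3*(4 + (((9 + 36) - 1)²)²)))*(-48557) = ((45 - 1)²*(36 + (45 - 1)²*(4 + ((45 - 1)²)²))/(3*(4 + ((45 - 1)²)²)))*(-48557) = ((⅓)*44²*(36 + 44²*(4 + (44²)²))/(4 + (44²)²))*(-48557) = ((⅓)*1936*(36 + 1936*(4 + 1936²))/(4 + 1936²))*(-48557) = ((⅓)*1936*(36 + 1936*(4 + 3748096))/(4 + 3748096))*(-48557) = ((⅓)*1936*(36 + 1936*3748100)/3748100)*(-48557) = ((⅓)*1936*(1/3748100)*(36 + 7256321600))*(-48557) = ((⅓)*1936*(1/3748100)*7256321636)*(-48557) = (3512059671824/2811075)*(-48557) = -170535081484757968/2811075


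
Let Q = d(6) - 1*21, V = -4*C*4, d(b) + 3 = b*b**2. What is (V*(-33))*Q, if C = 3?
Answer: 304128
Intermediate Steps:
d(b) = -3 + b**3 (d(b) = -3 + b*b**2 = -3 + b**3)
V = -48 (V = -4*3*4 = -12*4 = -48)
Q = 192 (Q = (-3 + 6**3) - 1*21 = (-3 + 216) - 21 = 213 - 21 = 192)
(V*(-33))*Q = -48*(-33)*192 = 1584*192 = 304128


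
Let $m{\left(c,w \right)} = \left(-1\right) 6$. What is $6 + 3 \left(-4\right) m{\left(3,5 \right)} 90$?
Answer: $6486$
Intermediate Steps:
$m{\left(c,w \right)} = -6$
$6 + 3 \left(-4\right) m{\left(3,5 \right)} 90 = 6 + 3 \left(-4\right) \left(-6\right) 90 = 6 + \left(-12\right) \left(-6\right) 90 = 6 + 72 \cdot 90 = 6 + 6480 = 6486$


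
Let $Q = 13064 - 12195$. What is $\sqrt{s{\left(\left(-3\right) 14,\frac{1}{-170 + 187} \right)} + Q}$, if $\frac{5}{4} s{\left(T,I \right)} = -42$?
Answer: $\frac{\sqrt{20885}}{5} \approx 28.903$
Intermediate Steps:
$Q = 869$
$s{\left(T,I \right)} = - \frac{168}{5}$ ($s{\left(T,I \right)} = \frac{4}{5} \left(-42\right) = - \frac{168}{5}$)
$\sqrt{s{\left(\left(-3\right) 14,\frac{1}{-170 + 187} \right)} + Q} = \sqrt{- \frac{168}{5} + 869} = \sqrt{\frac{4177}{5}} = \frac{\sqrt{20885}}{5}$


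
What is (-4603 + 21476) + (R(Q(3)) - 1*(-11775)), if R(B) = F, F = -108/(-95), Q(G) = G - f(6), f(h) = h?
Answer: 2721668/95 ≈ 28649.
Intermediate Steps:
Q(G) = -6 + G (Q(G) = G - 1*6 = G - 6 = -6 + G)
F = 108/95 (F = -108*(-1/95) = 108/95 ≈ 1.1368)
R(B) = 108/95
(-4603 + 21476) + (R(Q(3)) - 1*(-11775)) = (-4603 + 21476) + (108/95 - 1*(-11775)) = 16873 + (108/95 + 11775) = 16873 + 1118733/95 = 2721668/95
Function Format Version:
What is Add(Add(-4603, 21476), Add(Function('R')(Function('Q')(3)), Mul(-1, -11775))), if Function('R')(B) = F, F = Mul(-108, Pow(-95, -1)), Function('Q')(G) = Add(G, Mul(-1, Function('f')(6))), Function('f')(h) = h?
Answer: Rational(2721668, 95) ≈ 28649.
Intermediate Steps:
Function('Q')(G) = Add(-6, G) (Function('Q')(G) = Add(G, Mul(-1, 6)) = Add(G, -6) = Add(-6, G))
F = Rational(108, 95) (F = Mul(-108, Rational(-1, 95)) = Rational(108, 95) ≈ 1.1368)
Function('R')(B) = Rational(108, 95)
Add(Add(-4603, 21476), Add(Function('R')(Function('Q')(3)), Mul(-1, -11775))) = Add(Add(-4603, 21476), Add(Rational(108, 95), Mul(-1, -11775))) = Add(16873, Add(Rational(108, 95), 11775)) = Add(16873, Rational(1118733, 95)) = Rational(2721668, 95)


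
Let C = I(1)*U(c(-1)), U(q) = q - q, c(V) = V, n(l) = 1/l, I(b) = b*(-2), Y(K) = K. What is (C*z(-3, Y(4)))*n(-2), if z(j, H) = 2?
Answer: 0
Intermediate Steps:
I(b) = -2*b
U(q) = 0
C = 0 (C = -2*1*0 = -2*0 = 0)
(C*z(-3, Y(4)))*n(-2) = (0*2)/(-2) = 0*(-1/2) = 0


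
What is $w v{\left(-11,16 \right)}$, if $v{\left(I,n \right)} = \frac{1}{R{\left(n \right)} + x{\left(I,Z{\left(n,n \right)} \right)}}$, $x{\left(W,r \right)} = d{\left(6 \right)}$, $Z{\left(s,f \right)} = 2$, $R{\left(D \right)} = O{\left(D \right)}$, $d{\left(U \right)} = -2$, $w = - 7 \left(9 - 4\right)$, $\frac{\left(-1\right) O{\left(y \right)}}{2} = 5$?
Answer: $\frac{35}{12} \approx 2.9167$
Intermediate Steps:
$O{\left(y \right)} = -10$ ($O{\left(y \right)} = \left(-2\right) 5 = -10$)
$w = -35$ ($w = \left(-7\right) 5 = -35$)
$R{\left(D \right)} = -10$
$x{\left(W,r \right)} = -2$
$v{\left(I,n \right)} = - \frac{1}{12}$ ($v{\left(I,n \right)} = \frac{1}{-10 - 2} = \frac{1}{-12} = - \frac{1}{12}$)
$w v{\left(-11,16 \right)} = \left(-35\right) \left(- \frac{1}{12}\right) = \frac{35}{12}$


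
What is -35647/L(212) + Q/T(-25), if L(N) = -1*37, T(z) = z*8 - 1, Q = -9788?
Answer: 7527203/7437 ≈ 1012.1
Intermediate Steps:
T(z) = -1 + 8*z (T(z) = 8*z - 1 = -1 + 8*z)
L(N) = -37
-35647/L(212) + Q/T(-25) = -35647/(-37) - 9788/(-1 + 8*(-25)) = -35647*(-1/37) - 9788/(-1 - 200) = 35647/37 - 9788/(-201) = 35647/37 - 9788*(-1/201) = 35647/37 + 9788/201 = 7527203/7437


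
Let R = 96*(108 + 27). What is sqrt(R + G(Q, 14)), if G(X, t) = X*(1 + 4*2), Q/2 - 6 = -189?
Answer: 3*sqrt(1074) ≈ 98.316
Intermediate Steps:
Q = -366 (Q = 12 + 2*(-189) = 12 - 378 = -366)
R = 12960 (R = 96*135 = 12960)
G(X, t) = 9*X (G(X, t) = X*(1 + 8) = X*9 = 9*X)
sqrt(R + G(Q, 14)) = sqrt(12960 + 9*(-366)) = sqrt(12960 - 3294) = sqrt(9666) = 3*sqrt(1074)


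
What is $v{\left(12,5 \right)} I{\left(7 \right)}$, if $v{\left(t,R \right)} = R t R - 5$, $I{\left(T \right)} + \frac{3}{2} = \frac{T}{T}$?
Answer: $- \frac{295}{2} \approx -147.5$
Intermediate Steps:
$I{\left(T \right)} = - \frac{1}{2}$ ($I{\left(T \right)} = - \frac{3}{2} + \frac{T}{T} = - \frac{3}{2} + 1 = - \frac{1}{2}$)
$v{\left(t,R \right)} = -5 + t R^{2}$ ($v{\left(t,R \right)} = t R^{2} - 5 = -5 + t R^{2}$)
$v{\left(12,5 \right)} I{\left(7 \right)} = \left(-5 + 12 \cdot 5^{2}\right) \left(- \frac{1}{2}\right) = \left(-5 + 12 \cdot 25\right) \left(- \frac{1}{2}\right) = \left(-5 + 300\right) \left(- \frac{1}{2}\right) = 295 \left(- \frac{1}{2}\right) = - \frac{295}{2}$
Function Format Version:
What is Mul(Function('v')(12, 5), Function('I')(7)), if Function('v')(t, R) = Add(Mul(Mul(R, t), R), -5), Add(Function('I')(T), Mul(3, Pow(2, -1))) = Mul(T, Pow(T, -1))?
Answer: Rational(-295, 2) ≈ -147.50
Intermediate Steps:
Function('I')(T) = Rational(-1, 2) (Function('I')(T) = Add(Rational(-3, 2), Mul(T, Pow(T, -1))) = Add(Rational(-3, 2), 1) = Rational(-1, 2))
Function('v')(t, R) = Add(-5, Mul(t, Pow(R, 2))) (Function('v')(t, R) = Add(Mul(t, Pow(R, 2)), -5) = Add(-5, Mul(t, Pow(R, 2))))
Mul(Function('v')(12, 5), Function('I')(7)) = Mul(Add(-5, Mul(12, Pow(5, 2))), Rational(-1, 2)) = Mul(Add(-5, Mul(12, 25)), Rational(-1, 2)) = Mul(Add(-5, 300), Rational(-1, 2)) = Mul(295, Rational(-1, 2)) = Rational(-295, 2)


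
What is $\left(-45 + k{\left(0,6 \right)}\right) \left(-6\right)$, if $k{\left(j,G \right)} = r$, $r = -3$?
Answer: $288$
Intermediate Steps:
$k{\left(j,G \right)} = -3$
$\left(-45 + k{\left(0,6 \right)}\right) \left(-6\right) = \left(-45 - 3\right) \left(-6\right) = \left(-48\right) \left(-6\right) = 288$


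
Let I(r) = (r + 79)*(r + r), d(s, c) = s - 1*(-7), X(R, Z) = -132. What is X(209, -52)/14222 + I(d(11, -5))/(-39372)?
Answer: -2285847/23331191 ≈ -0.097974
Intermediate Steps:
d(s, c) = 7 + s (d(s, c) = s + 7 = 7 + s)
I(r) = 2*r*(79 + r) (I(r) = (79 + r)*(2*r) = 2*r*(79 + r))
X(209, -52)/14222 + I(d(11, -5))/(-39372) = -132/14222 + (2*(7 + 11)*(79 + (7 + 11)))/(-39372) = -132*1/14222 + (2*18*(79 + 18))*(-1/39372) = -66/7111 + (2*18*97)*(-1/39372) = -66/7111 + 3492*(-1/39372) = -66/7111 - 291/3281 = -2285847/23331191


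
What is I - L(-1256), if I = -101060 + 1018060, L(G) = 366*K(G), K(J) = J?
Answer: 1376696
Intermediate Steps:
L(G) = 366*G
I = 917000
I - L(-1256) = 917000 - 366*(-1256) = 917000 - 1*(-459696) = 917000 + 459696 = 1376696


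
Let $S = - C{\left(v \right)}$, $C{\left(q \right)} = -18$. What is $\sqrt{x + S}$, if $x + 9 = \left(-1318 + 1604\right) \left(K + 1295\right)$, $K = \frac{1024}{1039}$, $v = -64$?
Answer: $\frac{\sqrt{400136194155}}{1039} \approx 608.82$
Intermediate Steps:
$K = \frac{1024}{1039}$ ($K = 1024 \cdot \frac{1}{1039} = \frac{1024}{1039} \approx 0.98556$)
$x = \frac{385097943}{1039}$ ($x = -9 + \left(-1318 + 1604\right) \left(\frac{1024}{1039} + 1295\right) = -9 + 286 \cdot \frac{1346529}{1039} = -9 + \frac{385107294}{1039} = \frac{385097943}{1039} \approx 3.7064 \cdot 10^{5}$)
$S = 18$ ($S = \left(-1\right) \left(-18\right) = 18$)
$\sqrt{x + S} = \sqrt{\frac{385097943}{1039} + 18} = \sqrt{\frac{385116645}{1039}} = \frac{\sqrt{400136194155}}{1039}$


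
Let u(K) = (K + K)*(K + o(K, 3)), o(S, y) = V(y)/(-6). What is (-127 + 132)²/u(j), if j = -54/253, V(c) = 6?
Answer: 1600225/33156 ≈ 48.263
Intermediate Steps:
j = -54/253 (j = -54*1/253 = -54/253 ≈ -0.21344)
o(S, y) = -1 (o(S, y) = 6/(-6) = 6*(-⅙) = -1)
u(K) = 2*K*(-1 + K) (u(K) = (K + K)*(K - 1) = (2*K)*(-1 + K) = 2*K*(-1 + K))
(-127 + 132)²/u(j) = (-127 + 132)²/((2*(-54/253)*(-1 - 54/253))) = 5²/((2*(-54/253)*(-307/253))) = 25/(33156/64009) = 25*(64009/33156) = 1600225/33156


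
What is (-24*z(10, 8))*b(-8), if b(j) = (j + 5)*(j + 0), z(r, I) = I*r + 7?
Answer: -50112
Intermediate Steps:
z(r, I) = 7 + I*r
b(j) = j*(5 + j) (b(j) = (5 + j)*j = j*(5 + j))
(-24*z(10, 8))*b(-8) = (-24*(7 + 8*10))*(-8*(5 - 8)) = (-24*(7 + 80))*(-8*(-3)) = -24*87*24 = -2088*24 = -50112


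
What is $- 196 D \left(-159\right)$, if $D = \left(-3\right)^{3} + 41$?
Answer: $436296$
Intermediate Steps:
$D = 14$ ($D = -27 + 41 = 14$)
$- 196 D \left(-159\right) = \left(-196\right) 14 \left(-159\right) = \left(-2744\right) \left(-159\right) = 436296$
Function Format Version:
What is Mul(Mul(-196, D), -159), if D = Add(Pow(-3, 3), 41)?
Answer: 436296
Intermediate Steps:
D = 14 (D = Add(-27, 41) = 14)
Mul(Mul(-196, D), -159) = Mul(Mul(-196, 14), -159) = Mul(-2744, -159) = 436296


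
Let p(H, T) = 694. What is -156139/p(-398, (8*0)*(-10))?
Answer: -156139/694 ≈ -224.98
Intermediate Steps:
-156139/p(-398, (8*0)*(-10)) = -156139/694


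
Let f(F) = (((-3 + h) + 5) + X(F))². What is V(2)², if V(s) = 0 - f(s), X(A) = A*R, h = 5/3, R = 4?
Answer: 1500625/81 ≈ 18526.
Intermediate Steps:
h = 5/3 (h = 5*(⅓) = 5/3 ≈ 1.6667)
X(A) = 4*A (X(A) = A*4 = 4*A)
f(F) = (11/3 + 4*F)² (f(F) = (((-3 + 5/3) + 5) + 4*F)² = ((-4/3 + 5) + 4*F)² = (11/3 + 4*F)²)
V(s) = -(11 + 12*s)²/9 (V(s) = 0 - (11 + 12*s)²/9 = -(11 + 12*s)²/9)
V(2)² = (-(11 + 12*2)²/9)² = (-(11 + 24)²/9)² = (-⅑*35²)² = (-⅑*1225)² = (-1225/9)² = 1500625/81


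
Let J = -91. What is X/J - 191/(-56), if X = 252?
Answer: 467/728 ≈ 0.64148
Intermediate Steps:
X/J - 191/(-56) = 252/(-91) - 191/(-56) = 252*(-1/91) - 191*(-1/56) = -36/13 + 191/56 = 467/728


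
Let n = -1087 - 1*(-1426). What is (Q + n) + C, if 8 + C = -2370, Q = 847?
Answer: -1192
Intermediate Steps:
n = 339 (n = -1087 + 1426 = 339)
C = -2378 (C = -8 - 2370 = -2378)
(Q + n) + C = (847 + 339) - 2378 = 1186 - 2378 = -1192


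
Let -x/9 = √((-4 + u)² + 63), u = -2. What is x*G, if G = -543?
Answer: 14661*√11 ≈ 48625.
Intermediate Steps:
x = -27*√11 (x = -9*√((-4 - 2)² + 63) = -9*√((-6)² + 63) = -9*√(36 + 63) = -27*√11 ≈ -89.549)
x*G = -27*√11*(-543) = 14661*√11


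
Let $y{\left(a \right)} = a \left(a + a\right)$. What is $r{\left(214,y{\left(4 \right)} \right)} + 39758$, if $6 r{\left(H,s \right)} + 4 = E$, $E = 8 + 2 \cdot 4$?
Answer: $39760$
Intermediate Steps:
$y{\left(a \right)} = 2 a^{2}$ ($y{\left(a \right)} = a 2 a = 2 a^{2}$)
$E = 16$ ($E = 8 + 8 = 16$)
$r{\left(H,s \right)} = 2$ ($r{\left(H,s \right)} = - \frac{2}{3} + \frac{1}{6} \cdot 16 = - \frac{2}{3} + \frac{8}{3} = 2$)
$r{\left(214,y{\left(4 \right)} \right)} + 39758 = 2 + 39758 = 39760$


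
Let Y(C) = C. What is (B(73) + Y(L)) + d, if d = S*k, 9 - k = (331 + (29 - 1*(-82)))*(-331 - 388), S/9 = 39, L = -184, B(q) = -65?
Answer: 111550008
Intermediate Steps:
S = 351 (S = 9*39 = 351)
k = 317807 (k = 9 - (331 + (29 - 1*(-82)))*(-331 - 388) = 9 - (331 + (29 + 82))*(-719) = 9 - (331 + 111)*(-719) = 9 - 442*(-719) = 9 - 1*(-317798) = 9 + 317798 = 317807)
d = 111550257 (d = 351*317807 = 111550257)
(B(73) + Y(L)) + d = (-65 - 184) + 111550257 = -249 + 111550257 = 111550008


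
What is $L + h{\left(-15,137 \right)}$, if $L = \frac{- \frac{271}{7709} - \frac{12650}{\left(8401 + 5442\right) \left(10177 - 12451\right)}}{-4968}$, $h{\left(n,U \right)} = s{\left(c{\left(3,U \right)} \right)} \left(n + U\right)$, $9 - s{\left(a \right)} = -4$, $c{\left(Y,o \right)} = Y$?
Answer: $\frac{239008590090200287}{150698984259798} \approx 1586.0$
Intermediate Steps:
$s{\left(a \right)} = 13$ ($s{\left(a \right)} = 9 - -4 = 9 + 4 = 13$)
$h{\left(n,U \right)} = 13 U + 13 n$ ($h{\left(n,U \right)} = 13 \left(n + U\right) = 13 \left(U + n\right) = 13 U + 13 n$)
$L = \frac{1054160659}{150698984259798}$ ($L = \left(\left(-271\right) \frac{1}{7709} - \frac{12650}{13843 \left(-2274\right)}\right) \left(- \frac{1}{4968}\right) = \left(- \frac{271}{7709} - \frac{12650}{-31478982}\right) \left(- \frac{1}{4968}\right) = \left(- \frac{271}{7709} - - \frac{6325}{15739491}\right) \left(- \frac{1}{4968}\right) = \left(- \frac{271}{7709} + \frac{6325}{15739491}\right) \left(- \frac{1}{4968}\right) = \left(- \frac{4216642636}{121335736119}\right) \left(- \frac{1}{4968}\right) = \frac{1054160659}{150698984259798} \approx 6.9951 \cdot 10^{-6}$)
$L + h{\left(-15,137 \right)} = \frac{1054160659}{150698984259798} + \left(13 \cdot 137 + 13 \left(-15\right)\right) = \frac{1054160659}{150698984259798} + \left(1781 - 195\right) = \frac{1054160659}{150698984259798} + 1586 = \frac{239008590090200287}{150698984259798}$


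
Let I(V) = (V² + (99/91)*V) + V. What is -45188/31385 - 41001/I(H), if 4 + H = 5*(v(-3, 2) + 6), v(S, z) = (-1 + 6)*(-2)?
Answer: -39754269321/500653520 ≈ -79.405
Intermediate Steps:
v(S, z) = -10 (v(S, z) = 5*(-2) = -10)
H = -24 (H = -4 + 5*(-10 + 6) = -4 + 5*(-4) = -4 - 20 = -24)
I(V) = V² + 190*V/91 (I(V) = (V² + (99*(1/91))*V) + V = (V² + 99*V/91) + V = V² + 190*V/91)
-45188/31385 - 41001/I(H) = -45188/31385 - 41001*(-91/(24*(190 + 91*(-24)))) = -45188*1/31385 - 41001*(-91/(24*(190 - 2184))) = -45188/31385 - 41001/((1/91)*(-24)*(-1994)) = -45188/31385 - 41001/47856/91 = -45188/31385 - 41001*91/47856 = -45188/31385 - 1243697/15952 = -39754269321/500653520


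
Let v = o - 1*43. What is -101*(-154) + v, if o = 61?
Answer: 15572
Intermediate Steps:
v = 18 (v = 61 - 1*43 = 61 - 43 = 18)
-101*(-154) + v = -101*(-154) + 18 = 15554 + 18 = 15572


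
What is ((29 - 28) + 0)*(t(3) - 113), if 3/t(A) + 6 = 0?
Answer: -227/2 ≈ -113.50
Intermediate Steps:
t(A) = -½ (t(A) = 3/(-6 + 0) = 3/(-6) = 3*(-⅙) = -½)
((29 - 28) + 0)*(t(3) - 113) = ((29 - 28) + 0)*(-½ - 113) = (1 + 0)*(-227/2) = 1*(-227/2) = -227/2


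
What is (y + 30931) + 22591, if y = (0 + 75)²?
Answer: 59147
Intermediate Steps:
y = 5625 (y = 75² = 5625)
(y + 30931) + 22591 = (5625 + 30931) + 22591 = 36556 + 22591 = 59147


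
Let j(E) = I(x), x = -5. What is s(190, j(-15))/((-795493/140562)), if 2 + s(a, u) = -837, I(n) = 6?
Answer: 117931518/795493 ≈ 148.25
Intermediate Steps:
j(E) = 6
s(a, u) = -839 (s(a, u) = -2 - 837 = -839)
s(190, j(-15))/((-795493/140562)) = -839/((-795493/140562)) = -839/((-795493*1/140562)) = -839/(-795493/140562) = -839*(-140562/795493) = 117931518/795493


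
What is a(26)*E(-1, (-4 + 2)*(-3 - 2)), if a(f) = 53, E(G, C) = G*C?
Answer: -530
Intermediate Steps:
E(G, C) = C*G
a(26)*E(-1, (-4 + 2)*(-3 - 2)) = 53*(((-4 + 2)*(-3 - 2))*(-1)) = 53*(-2*(-5)*(-1)) = 53*(10*(-1)) = 53*(-10) = -530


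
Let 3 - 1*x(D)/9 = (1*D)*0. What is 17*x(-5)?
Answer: 459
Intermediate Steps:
x(D) = 27 (x(D) = 27 - 9*1*D*0 = 27 - 9*D*0 = 27 - 9*0 = 27 + 0 = 27)
17*x(-5) = 17*27 = 459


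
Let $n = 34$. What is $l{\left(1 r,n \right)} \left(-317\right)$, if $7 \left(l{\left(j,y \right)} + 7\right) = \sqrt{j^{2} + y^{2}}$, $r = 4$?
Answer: $2219 - \frac{634 \sqrt{293}}{7} \approx 668.67$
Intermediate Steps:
$l{\left(j,y \right)} = -7 + \frac{\sqrt{j^{2} + y^{2}}}{7}$
$l{\left(1 r,n \right)} \left(-317\right) = \left(-7 + \frac{\sqrt{\left(1 \cdot 4\right)^{2} + 34^{2}}}{7}\right) \left(-317\right) = \left(-7 + \frac{\sqrt{4^{2} + 1156}}{7}\right) \left(-317\right) = \left(-7 + \frac{\sqrt{16 + 1156}}{7}\right) \left(-317\right) = \left(-7 + \frac{\sqrt{1172}}{7}\right) \left(-317\right) = \left(-7 + \frac{2 \sqrt{293}}{7}\right) \left(-317\right) = 2219 - \frac{634 \sqrt{293}}{7}$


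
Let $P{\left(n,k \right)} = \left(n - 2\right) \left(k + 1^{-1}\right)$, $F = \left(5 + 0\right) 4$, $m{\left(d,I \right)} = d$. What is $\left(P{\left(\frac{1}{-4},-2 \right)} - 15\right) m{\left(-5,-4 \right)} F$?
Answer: $1275$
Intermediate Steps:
$F = 20$ ($F = 5 \cdot 4 = 20$)
$P{\left(n,k \right)} = \left(1 + k\right) \left(-2 + n\right)$ ($P{\left(n,k \right)} = \left(-2 + n\right) \left(k + 1\right) = \left(-2 + n\right) \left(1 + k\right) = \left(1 + k\right) \left(-2 + n\right)$)
$\left(P{\left(\frac{1}{-4},-2 \right)} - 15\right) m{\left(-5,-4 \right)} F = \left(\left(-2 + \frac{1}{-4} - -4 - \frac{2}{-4}\right) - 15\right) \left(-5\right) 20 = \left(\left(-2 - \frac{1}{4} + 4 - - \frac{1}{2}\right) - 15\right) \left(-5\right) 20 = \left(\left(-2 - \frac{1}{4} + 4 + \frac{1}{2}\right) - 15\right) \left(-5\right) 20 = \left(\frac{9}{4} - 15\right) \left(-5\right) 20 = \left(- \frac{51}{4}\right) \left(-5\right) 20 = \frac{255}{4} \cdot 20 = 1275$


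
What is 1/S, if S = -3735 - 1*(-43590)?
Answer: 1/39855 ≈ 2.5091e-5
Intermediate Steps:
S = 39855 (S = -3735 + 43590 = 39855)
1/S = 1/39855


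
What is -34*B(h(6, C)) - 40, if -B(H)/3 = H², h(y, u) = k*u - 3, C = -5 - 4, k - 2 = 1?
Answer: 91760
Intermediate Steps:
k = 3 (k = 2 + 1 = 3)
C = -9
h(y, u) = -3 + 3*u (h(y, u) = 3*u - 3 = -3 + 3*u)
B(H) = -3*H²
-34*B(h(6, C)) - 40 = -(-102)*(-3 + 3*(-9))² - 40 = -(-102)*(-3 - 27)² - 40 = -(-102)*(-30)² - 40 = -(-102)*900 - 40 = -34*(-2700) - 40 = 91800 - 40 = 91760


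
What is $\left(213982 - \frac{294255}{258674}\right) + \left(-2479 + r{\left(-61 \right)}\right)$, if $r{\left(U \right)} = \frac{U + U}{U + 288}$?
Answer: $\frac{955318913837}{4516846} \approx 2.115 \cdot 10^{5}$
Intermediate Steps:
$r{\left(U \right)} = \frac{2 U}{288 + U}$
$\left(213982 - \frac{294255}{258674}\right) + \left(-2479 + r{\left(-61 \right)}\right) = \left(213982 - \frac{294255}{258674}\right) - \left(2479 + \frac{122}{288 - 61}\right) = \left(213982 - \frac{22635}{19898}\right) - \left(2479 + \frac{122}{227}\right) = \left(213982 - \frac{22635}{19898}\right) - \left(2479 + 122 \cdot \frac{1}{227}\right) = \frac{4257791201}{19898} - \frac{562855}{227} = \frac{955318913837}{4516846}$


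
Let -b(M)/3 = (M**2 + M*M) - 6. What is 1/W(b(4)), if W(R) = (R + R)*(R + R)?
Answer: 1/24336 ≈ 4.1091e-5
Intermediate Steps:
b(M) = 18 - 6*M**2 (b(M) = -3*((M**2 + M*M) - 6) = -3*((M**2 + M**2) - 6) = -3*(2*M**2 - 6) = -3*(-6 + 2*M**2) = 18 - 6*M**2)
W(R) = 4*R**2 (W(R) = (2*R)*(2*R) = 4*R**2)
1/W(b(4)) = 1/(4*(18 - 6*4**2)**2) = 1/(4*(18 - 6*16)**2) = 1/(4*(18 - 96)**2) = 1/(4*(-78)**2) = 1/(4*6084) = 1/24336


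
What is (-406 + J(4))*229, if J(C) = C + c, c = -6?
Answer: -93432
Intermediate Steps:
J(C) = -6 + C (J(C) = C - 6 = -6 + C)
(-406 + J(4))*229 = (-406 + (-6 + 4))*229 = (-406 - 2)*229 = -408*229 = -93432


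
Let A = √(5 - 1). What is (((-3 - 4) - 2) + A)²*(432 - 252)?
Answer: 8820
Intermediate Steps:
A = 2 (A = √4 = 2)
(((-3 - 4) - 2) + A)²*(432 - 252) = (((-3 - 4) - 2) + 2)²*(432 - 252) = ((-7 - 2) + 2)²*180 = (-9 + 2)²*180 = (-7)²*180 = 49*180 = 8820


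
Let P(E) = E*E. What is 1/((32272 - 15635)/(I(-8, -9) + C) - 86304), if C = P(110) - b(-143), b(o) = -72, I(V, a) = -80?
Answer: -12092/1043571331 ≈ -1.1587e-5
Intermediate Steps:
P(E) = E**2
C = 12172 (C = 110**2 - 1*(-72) = 12100 + 72 = 12172)
1/((32272 - 15635)/(I(-8, -9) + C) - 86304) = 1/((32272 - 15635)/(-80 + 12172) - 86304) = 1/(16637/12092 - 86304) = 1/(-1043571331/12092) = -12092/1043571331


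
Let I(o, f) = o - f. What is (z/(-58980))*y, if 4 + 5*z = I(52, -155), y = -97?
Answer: 19691/294900 ≈ 0.066772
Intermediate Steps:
z = 203/5 (z = -⅘ + (52 - 1*(-155))/5 = -⅘ + (52 + 155)/5 = -⅘ + (⅕)*207 = -⅘ + 207/5 = 203/5 ≈ 40.600)
(z/(-58980))*y = ((203/5)/(-58980))*(-97) = ((203/5)*(-1/58980))*(-97) = -203/294900*(-97) = 19691/294900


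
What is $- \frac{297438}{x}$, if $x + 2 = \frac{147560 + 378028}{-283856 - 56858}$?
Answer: $\frac{25335322683}{301754} \approx 83960.0$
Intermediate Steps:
$x = - \frac{603508}{170357}$ ($x = -2 + \frac{147560 + 378028}{-283856 - 56858} = -2 + \frac{525588}{-340714} = -2 + 525588 \left(- \frac{1}{340714}\right) = -2 - \frac{262794}{170357} = - \frac{603508}{170357} \approx -3.5426$)
$- \frac{297438}{x} = - \frac{297438}{- \frac{603508}{170357}} = \left(-297438\right) \left(- \frac{170357}{603508}\right) = \frac{25335322683}{301754}$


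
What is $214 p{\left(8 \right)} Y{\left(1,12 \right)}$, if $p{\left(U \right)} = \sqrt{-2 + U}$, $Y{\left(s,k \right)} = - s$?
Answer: $- 214 \sqrt{6} \approx -524.19$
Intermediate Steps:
$214 p{\left(8 \right)} Y{\left(1,12 \right)} = 214 \sqrt{-2 + 8} \left(\left(-1\right) 1\right) = 214 \sqrt{6} \left(-1\right) = - 214 \sqrt{6}$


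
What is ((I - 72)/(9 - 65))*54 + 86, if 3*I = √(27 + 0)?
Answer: 1088/7 - 27*√3/28 ≈ 153.76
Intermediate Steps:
I = √3 (I = √(27 + 0)/3 = √27/3 = (3*√3)/3 = √3 ≈ 1.7320)
((I - 72)/(9 - 65))*54 + 86 = ((√3 - 72)/(9 - 65))*54 + 86 = ((-72 + √3)/(-56))*54 + 86 = ((-72 + √3)*(-1/56))*54 + 86 = (9/7 - √3/56)*54 + 86 = (486/7 - 27*√3/28) + 86 = 1088/7 - 27*√3/28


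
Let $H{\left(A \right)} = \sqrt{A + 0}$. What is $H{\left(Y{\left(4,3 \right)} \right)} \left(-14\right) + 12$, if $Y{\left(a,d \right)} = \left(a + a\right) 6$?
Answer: $12 - 56 \sqrt{3} \approx -84.995$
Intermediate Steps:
$Y{\left(a,d \right)} = 12 a$ ($Y{\left(a,d \right)} = 2 a 6 = 12 a$)
$H{\left(A \right)} = \sqrt{A}$
$H{\left(Y{\left(4,3 \right)} \right)} \left(-14\right) + 12 = \sqrt{12 \cdot 4} \left(-14\right) + 12 = \sqrt{48} \left(-14\right) + 12 = 4 \sqrt{3} \left(-14\right) + 12 = - 56 \sqrt{3} + 12 = 12 - 56 \sqrt{3}$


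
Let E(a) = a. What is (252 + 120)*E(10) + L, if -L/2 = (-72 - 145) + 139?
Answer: 3876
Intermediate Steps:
L = 156 (L = -2*((-72 - 145) + 139) = -2*(-217 + 139) = -2*(-78) = 156)
(252 + 120)*E(10) + L = (252 + 120)*10 + 156 = 372*10 + 156 = 3720 + 156 = 3876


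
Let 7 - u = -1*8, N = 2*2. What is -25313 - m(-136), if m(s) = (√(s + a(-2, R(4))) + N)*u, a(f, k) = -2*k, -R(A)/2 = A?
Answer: -25373 - 30*I*√30 ≈ -25373.0 - 164.32*I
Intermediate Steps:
R(A) = -2*A
N = 4
u = 15 (u = 7 - (-1)*8 = 7 - 1*(-8) = 7 + 8 = 15)
m(s) = 60 + 15*√(16 + s) (m(s) = (√(s - (-4)*4) + 4)*15 = (√(s - 2*(-8)) + 4)*15 = (√(s + 16) + 4)*15 = (√(16 + s) + 4)*15 = (4 + √(16 + s))*15 = 60 + 15*√(16 + s))
-25313 - m(-136) = -25313 - (60 + 15*√(16 - 136)) = -25313 - (60 + 15*√(-120)) = -25313 - (60 + 15*(2*I*√30)) = -25313 - (60 + 30*I*√30) = -25313 + (-60 - 30*I*√30) = -25373 - 30*I*√30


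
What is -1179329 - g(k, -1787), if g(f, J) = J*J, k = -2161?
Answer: -4372698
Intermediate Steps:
g(f, J) = J²
-1179329 - g(k, -1787) = -1179329 - 1*(-1787)² = -1179329 - 1*3193369 = -1179329 - 3193369 = -4372698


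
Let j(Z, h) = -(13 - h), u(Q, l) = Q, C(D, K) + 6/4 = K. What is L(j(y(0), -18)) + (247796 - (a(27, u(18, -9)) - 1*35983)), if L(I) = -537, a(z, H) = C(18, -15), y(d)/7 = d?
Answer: 566517/2 ≈ 2.8326e+5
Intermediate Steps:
C(D, K) = -3/2 + K
y(d) = 7*d
a(z, H) = -33/2 (a(z, H) = -3/2 - 15 = -33/2)
j(Z, h) = -13 + h
L(j(y(0), -18)) + (247796 - (a(27, u(18, -9)) - 1*35983)) = -537 + (247796 - (-33/2 - 1*35983)) = -537 + (247796 - (-33/2 - 35983)) = -537 + (247796 - 1*(-71999/2)) = -537 + (247796 + 71999/2) = -537 + 567591/2 = 566517/2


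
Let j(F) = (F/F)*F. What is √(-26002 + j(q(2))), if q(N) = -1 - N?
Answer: I*√26005 ≈ 161.26*I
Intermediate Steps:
j(F) = F (j(F) = 1*F = F)
√(-26002 + j(q(2))) = √(-26002 + (-1 - 1*2)) = √(-26002 + (-1 - 2)) = √(-26002 - 3) = √(-26005) = I*√26005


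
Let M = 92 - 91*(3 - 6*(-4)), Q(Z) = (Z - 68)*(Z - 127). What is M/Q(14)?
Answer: -2365/6102 ≈ -0.38758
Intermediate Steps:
Q(Z) = (-127 + Z)*(-68 + Z) (Q(Z) = (-68 + Z)*(-127 + Z) = (-127 + Z)*(-68 + Z))
M = -2365 (M = 92 - 91*(3 + 24) = 92 - 91*27 = 92 - 2457 = -2365)
M/Q(14) = -2365/(8636 + 14² - 195*14) = -2365/(8636 + 196 - 2730) = -2365/6102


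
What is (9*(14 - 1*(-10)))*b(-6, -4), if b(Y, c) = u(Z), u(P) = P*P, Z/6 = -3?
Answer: 69984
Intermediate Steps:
Z = -18 (Z = 6*(-3) = -18)
u(P) = P²
b(Y, c) = 324 (b(Y, c) = (-18)² = 324)
(9*(14 - 1*(-10)))*b(-6, -4) = (9*(14 - 1*(-10)))*324 = (9*(14 + 10))*324 = (9*24)*324 = 216*324 = 69984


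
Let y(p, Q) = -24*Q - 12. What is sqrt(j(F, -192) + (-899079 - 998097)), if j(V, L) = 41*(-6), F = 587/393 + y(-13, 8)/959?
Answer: I*sqrt(1897422) ≈ 1377.5*I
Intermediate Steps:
y(p, Q) = -12 - 24*Q
F = 482761/376887 (F = 587/393 + (-12 - 24*8)/959 = 587*(1/393) + (-12 - 192)*(1/959) = 587/393 - 204*1/959 = 587/393 - 204/959 = 482761/376887 ≈ 1.2809)
j(V, L) = -246
sqrt(j(F, -192) + (-899079 - 998097)) = sqrt(-246 + (-899079 - 998097)) = sqrt(-246 - 1897176) = sqrt(-1897422) = I*sqrt(1897422)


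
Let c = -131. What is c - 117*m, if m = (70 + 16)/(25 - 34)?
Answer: 987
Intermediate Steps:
m = -86/9 (m = 86/(-9) = 86*(-⅑) = -86/9 ≈ -9.5556)
c - 117*m = -131 - 117*(-86/9) = -131 + 1118 = 987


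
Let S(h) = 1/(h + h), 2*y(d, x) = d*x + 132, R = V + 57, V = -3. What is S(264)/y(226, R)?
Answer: 1/3256704 ≈ 3.0706e-7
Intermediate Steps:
R = 54 (R = -3 + 57 = 54)
y(d, x) = 66 + d*x/2 (y(d, x) = (d*x + 132)/2 = (132 + d*x)/2 = 66 + d*x/2)
S(h) = 1/(2*h)
S(264)/y(226, R) = ((½)/264)/(66 + (½)*226*54) = ((½)*(1/264))/(66 + 6102) = (1/528)/6168 = (1/528)*(1/6168) = 1/3256704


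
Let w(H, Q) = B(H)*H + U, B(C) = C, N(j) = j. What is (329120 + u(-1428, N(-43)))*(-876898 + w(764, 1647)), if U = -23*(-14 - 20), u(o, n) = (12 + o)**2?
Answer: -682559745920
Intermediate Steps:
U = 782 (U = -23*(-34) = 782)
w(H, Q) = 782 + H**2 (w(H, Q) = H*H + 782 = H**2 + 782 = 782 + H**2)
(329120 + u(-1428, N(-43)))*(-876898 + w(764, 1647)) = (329120 + (12 - 1428)**2)*(-876898 + (782 + 764**2)) = (329120 + (-1416)**2)*(-876898 + (782 + 583696)) = (329120 + 2005056)*(-876898 + 584478) = 2334176*(-292420) = -682559745920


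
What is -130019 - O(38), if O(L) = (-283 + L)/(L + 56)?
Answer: -12221541/94 ≈ -1.3002e+5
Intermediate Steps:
O(L) = (-283 + L)/(56 + L)
-130019 - O(38) = -130019 - (-283 + 38)/(56 + 38) = -130019 - (-245)/94 = -130019 - 1*(-245/94) = -130019 + 245/94 = -12221541/94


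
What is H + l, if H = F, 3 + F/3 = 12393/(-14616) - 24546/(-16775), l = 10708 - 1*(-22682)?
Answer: 909435521187/27242600 ≈ 33383.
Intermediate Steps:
l = 33390 (l = 10708 + 22682 = 33390)
F = -194892813/27242600 (F = -9 + 3*(12393/(-14616) - 24546/(-16775)) = -9 + 3*(12393*(-1/14616) - 24546*(-1/16775)) = -9 + 3*(-1377/1624 + 24546/16775) = -9 + 3*(16763529/27242600) = -9 + 50290587/27242600 = -194892813/27242600 ≈ -7.1540)
H = -194892813/27242600 ≈ -7.1540
H + l = -194892813/27242600 + 33390 = 909435521187/27242600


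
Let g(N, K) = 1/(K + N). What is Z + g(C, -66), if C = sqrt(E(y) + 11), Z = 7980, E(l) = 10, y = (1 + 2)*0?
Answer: 11531078/1445 - sqrt(21)/4335 ≈ 7980.0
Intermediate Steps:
y = 0 (y = 3*0 = 0)
C = sqrt(21) (C = sqrt(10 + 11) = sqrt(21) ≈ 4.5826)
Z + g(C, -66) = 7980 + 1/(-66 + sqrt(21))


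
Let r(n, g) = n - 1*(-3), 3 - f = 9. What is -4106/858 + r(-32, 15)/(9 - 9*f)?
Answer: -47260/9009 ≈ -5.2459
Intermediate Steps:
f = -6 (f = 3 - 1*9 = 3 - 9 = -6)
r(n, g) = 3 + n (r(n, g) = n + 3 = 3 + n)
-4106/858 + r(-32, 15)/(9 - 9*f) = -4106/858 + (3 - 32)/(9 - 9*(-6)) = -4106*1/858 - 29/(9 + 54) = -2053/429 - 29/63 = -47260/9009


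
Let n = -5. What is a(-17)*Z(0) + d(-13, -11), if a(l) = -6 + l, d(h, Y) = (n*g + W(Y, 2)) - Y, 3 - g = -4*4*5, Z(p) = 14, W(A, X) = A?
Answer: -737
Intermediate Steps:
g = 83 (g = 3 - (-4*4)*5 = 3 - (-16)*5 = 3 - 1*(-80) = 3 + 80 = 83)
d(h, Y) = -415 (d(h, Y) = (-5*83 + Y) - Y = (-415 + Y) - Y = -415)
a(-17)*Z(0) + d(-13, -11) = (-6 - 17)*14 - 415 = -23*14 - 415 = -322 - 415 = -737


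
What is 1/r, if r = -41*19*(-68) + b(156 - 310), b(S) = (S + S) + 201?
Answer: 1/52865 ≈ 1.8916e-5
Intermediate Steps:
b(S) = 201 + 2*S (b(S) = 2*S + 201 = 201 + 2*S)
r = 52865 (r = -41*19*(-68) + (201 + 2*(156 - 310)) = -779*(-68) + (201 + 2*(-154)) = 52972 + (201 - 308) = 52972 - 107 = 52865)
1/r = 1/52865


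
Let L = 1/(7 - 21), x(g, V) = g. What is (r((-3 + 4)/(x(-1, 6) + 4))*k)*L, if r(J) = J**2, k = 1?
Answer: -1/126 ≈ -0.0079365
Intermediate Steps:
L = -1/14 (L = 1/(-14) = -1/14 ≈ -0.071429)
(r((-3 + 4)/(x(-1, 6) + 4))*k)*L = (((-3 + 4)/(-1 + 4))**2*1)*(-1/14) = ((1/3)**2*1)*(-1/14) = ((1/9)*1)*(-1/14) = (1/9)*(-1/14) = -1/126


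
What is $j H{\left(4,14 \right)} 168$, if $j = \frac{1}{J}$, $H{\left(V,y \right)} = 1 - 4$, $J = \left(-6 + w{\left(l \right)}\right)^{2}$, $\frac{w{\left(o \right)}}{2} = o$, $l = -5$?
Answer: $- \frac{63}{32} \approx -1.9688$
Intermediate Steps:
$w{\left(o \right)} = 2 o$
$J = 256$ ($J = \left(-6 + 2 \left(-5\right)\right)^{2} = \left(-6 - 10\right)^{2} = \left(-16\right)^{2} = 256$)
$H{\left(V,y \right)} = -3$ ($H{\left(V,y \right)} = 1 - 4 = -3$)
$j = \frac{1}{256} \approx 0.0039063$
$j H{\left(4,14 \right)} 168 = \frac{1}{256} \left(-3\right) 168 = \left(- \frac{3}{256}\right) 168 = - \frac{63}{32}$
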